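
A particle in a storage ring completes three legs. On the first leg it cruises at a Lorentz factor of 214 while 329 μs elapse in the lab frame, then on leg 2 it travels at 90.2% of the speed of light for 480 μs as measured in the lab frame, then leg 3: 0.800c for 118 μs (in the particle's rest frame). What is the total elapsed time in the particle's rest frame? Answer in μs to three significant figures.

τ = 327 μs

Leg 1: γ = 214; τ_1 = 329/214.0 = 1.537 μs.
Leg 2: β = 0.902; γ = 1/√(1 − 0.902²) = 1/√0.1864 = 2.316; τ_2 = 480/2.316 = 207.2 μs.
Leg 3: 118 μs is already measured in the particle's rest frame.
Total: 1.537 + 207.2 + 118.0 μs.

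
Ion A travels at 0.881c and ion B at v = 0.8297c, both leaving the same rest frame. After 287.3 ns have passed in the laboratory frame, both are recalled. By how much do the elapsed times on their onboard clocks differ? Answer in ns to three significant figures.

A: γ = 1/√(1 − 0.881²) = 1/√0.2238 = 2.114; τ_A = 287.3/2.114 = 135.9 ns.
B: γ = 1/√(1 − 0.8297²) = 1/√0.3116 = 1.791; τ_B = 287.3/1.791 = 160.4 ns.

|τ_A − τ_B| = 24.4 ns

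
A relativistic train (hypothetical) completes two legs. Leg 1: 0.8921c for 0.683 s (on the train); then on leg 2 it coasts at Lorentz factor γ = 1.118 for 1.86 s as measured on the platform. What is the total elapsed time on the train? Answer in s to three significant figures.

τ = 2.35 s

Leg 1: 0.683 s is already measured on the train.
Leg 2: γ = 1.118; τ_2 = 1.86/1.118 = 1.664 s.
Total: 0.6830 + 1.664 s.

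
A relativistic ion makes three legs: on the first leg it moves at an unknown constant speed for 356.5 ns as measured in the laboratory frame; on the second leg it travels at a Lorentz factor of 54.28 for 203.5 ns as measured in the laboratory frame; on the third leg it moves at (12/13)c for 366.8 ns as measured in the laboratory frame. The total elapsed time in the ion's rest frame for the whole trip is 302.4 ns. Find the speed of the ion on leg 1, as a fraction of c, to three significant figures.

β = 0.897

Leg 1: speed unknown; τ_1 = 356.5/γ_1.
Leg 2: γ = 54.28; τ_2 = 203.5/54.28 = 3.749 ns.
Leg 3: γ = 1/√(1 − (12/13)²) = 13/5 = 2.600; τ_3 = 366.8/2.600 = 141.1 ns.
Total proper time: τ_1 + 3.749 + 141.1 = 302.4, so τ_1 = 302.4 − 144.8 = 157.6 ns.
γ_1 = 356.5/157.6 = 2.262; β = √(1 − 1/γ²) = √0.8046.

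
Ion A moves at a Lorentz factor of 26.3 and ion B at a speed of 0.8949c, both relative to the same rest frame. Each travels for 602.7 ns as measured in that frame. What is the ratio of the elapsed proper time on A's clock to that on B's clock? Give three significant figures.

A: γ = 26.3. B: γ = 1/√(1 − 0.8949²) = 1/√0.1992 = 2.241.
τ_A/τ_B = γ_B/γ_A = 2.241/26.30 = 0.08520, so τ_A/τ_B = 0.08520.

τ_A/τ_B = 0.0852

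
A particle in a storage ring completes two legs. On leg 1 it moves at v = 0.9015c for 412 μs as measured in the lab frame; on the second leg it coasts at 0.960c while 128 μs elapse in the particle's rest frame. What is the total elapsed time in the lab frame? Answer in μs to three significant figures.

Δt = 869 μs

Leg 1: 412 μs is already measured in the lab frame.
Leg 2: γ = 1/√(1 − 0.960²) = 25/7 ≈ 3.571; Δt_2 = 3.571 × 128 = 457.1 μs.
Total: 412.0 + 457.1 μs.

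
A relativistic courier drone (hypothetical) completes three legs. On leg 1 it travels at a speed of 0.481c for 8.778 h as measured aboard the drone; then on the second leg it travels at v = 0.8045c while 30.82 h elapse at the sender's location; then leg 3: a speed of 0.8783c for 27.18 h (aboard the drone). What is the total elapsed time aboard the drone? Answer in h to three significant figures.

Leg 1: 8.778 h is already measured aboard the drone.
Leg 2: γ = 1/√(1 − 0.8045²) = 1/√0.3528 = 1.684; τ_2 = 30.82/1.684 = 18.31 h.
Leg 3: 27.18 h is already measured aboard the drone.
Total: 8.778 + 18.31 + 27.18 h.

τ = 54.3 h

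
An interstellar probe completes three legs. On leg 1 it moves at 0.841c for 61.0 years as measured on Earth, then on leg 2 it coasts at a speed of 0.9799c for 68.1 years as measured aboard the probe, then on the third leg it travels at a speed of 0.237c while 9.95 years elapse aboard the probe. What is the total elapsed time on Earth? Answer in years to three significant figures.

Δt = 413 years

Leg 1: 61.0 years is already measured on Earth.
Leg 2: γ = 1/√(1 − 0.9799²) = 1/√0.03980 = 5.013; Δt_2 = 5.013 × 68.1 = 341.4 years.
Leg 3: γ = 1/√(1 − 0.237²) = 1/√0.9438 = 1.029; Δt_3 = 1.029 × 9.95 = 10.24 years.
Total: 61.00 + 341.4 + 10.24 years.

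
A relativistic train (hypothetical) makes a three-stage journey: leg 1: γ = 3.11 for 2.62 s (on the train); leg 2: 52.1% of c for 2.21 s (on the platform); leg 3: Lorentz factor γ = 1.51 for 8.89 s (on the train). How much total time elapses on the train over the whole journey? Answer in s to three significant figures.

τ = 13.4 s

Leg 1: 2.62 s is already measured on the train.
Leg 2: β = 0.521; γ = 1/√(1 − 0.521²) = 1/√0.7286 = 1.172; τ_2 = 2.21/1.172 = 1.886 s.
Leg 3: 8.89 s is already measured on the train.
Total: 2.620 + 1.886 + 8.890 s.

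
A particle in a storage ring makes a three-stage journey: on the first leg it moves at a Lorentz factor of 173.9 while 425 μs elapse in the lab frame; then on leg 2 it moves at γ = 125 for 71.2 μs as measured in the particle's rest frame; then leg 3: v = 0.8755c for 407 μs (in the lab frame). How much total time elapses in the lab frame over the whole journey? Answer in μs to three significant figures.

Δt = 9730 μs

Leg 1: 425 μs is already measured in the lab frame.
Leg 2: γ = 125; Δt_2 = 125.0 × 71.2 = 8900 μs.
Leg 3: 407 μs is already measured in the lab frame.
Total: 425.0 + 8900 + 407.0 μs.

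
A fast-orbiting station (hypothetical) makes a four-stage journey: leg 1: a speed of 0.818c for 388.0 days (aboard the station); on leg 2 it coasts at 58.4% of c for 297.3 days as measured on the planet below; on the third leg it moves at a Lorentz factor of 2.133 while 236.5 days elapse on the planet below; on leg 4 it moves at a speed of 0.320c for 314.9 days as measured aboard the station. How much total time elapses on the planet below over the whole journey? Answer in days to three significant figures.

Δt = 1540 days

Leg 1: γ = 1/√(1 − 0.818²) = 1/√0.3309 = 1.738; Δt_1 = 1.738 × 388.0 = 674.5 days.
Leg 2: 297.3 days is already measured on the planet below.
Leg 3: 236.5 days is already measured on the planet below.
Leg 4: γ = 1/√(1 − 0.320²) = 1/√0.8976 = 1.056; Δt_4 = 1.056 × 314.9 = 332.4 days.
Total: 674.5 + 297.3 + 236.5 + 332.4 days.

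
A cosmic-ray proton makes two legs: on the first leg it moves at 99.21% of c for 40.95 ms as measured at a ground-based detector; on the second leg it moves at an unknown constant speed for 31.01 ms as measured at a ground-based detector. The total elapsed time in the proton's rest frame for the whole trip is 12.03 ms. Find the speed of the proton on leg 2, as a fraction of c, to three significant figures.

β = 0.975

Leg 1: β = 0.9921; γ = 1/√(1 − 0.9921²) = 1/√0.01574 = 7.971; τ_1 = 40.95/7.971 = 5.137 ms.
Leg 2: speed unknown; τ_2 = 31.01/γ_2.
Total proper time: 5.137 + τ_2 = 12.03, so τ_2 = 12.03 − 5.137 = 6.893 ms.
γ_2 = 31.01/6.893 = 4.499; β = √(1 − 1/γ²) = √0.9506.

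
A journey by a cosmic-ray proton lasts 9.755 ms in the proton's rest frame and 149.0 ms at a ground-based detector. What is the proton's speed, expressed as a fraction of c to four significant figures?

β = 0.9979

The proper time is measured in the proton's rest frame (both events occur at the proton's location); Δt is measured at a ground-based detector. γ = Δt/τ = 149.0/9.755 = 15.27.
β = √(1 − 1/γ²) = √(1 − 0.004286) = √0.9957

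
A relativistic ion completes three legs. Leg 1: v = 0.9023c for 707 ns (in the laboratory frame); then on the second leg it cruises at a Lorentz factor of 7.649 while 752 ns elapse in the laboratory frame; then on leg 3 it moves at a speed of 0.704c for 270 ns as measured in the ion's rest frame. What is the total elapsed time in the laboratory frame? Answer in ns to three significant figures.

Leg 1: 707 ns is already measured in the laboratory frame.
Leg 2: 752 ns is already measured in the laboratory frame.
Leg 3: γ = 1/√(1 − 0.704²) = 1/√0.5044 = 1.408; Δt_3 = 1.408 × 270 = 380.2 ns.
Total: 707.0 + 752.0 + 380.2 ns.

Δt = 1840 ns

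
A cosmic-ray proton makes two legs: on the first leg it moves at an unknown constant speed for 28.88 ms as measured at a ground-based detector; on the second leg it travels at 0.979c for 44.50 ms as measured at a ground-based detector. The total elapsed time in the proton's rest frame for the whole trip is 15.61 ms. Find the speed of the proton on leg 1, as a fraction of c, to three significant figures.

Leg 1: speed unknown; τ_1 = 28.88/γ_1.
Leg 2: γ = 1/√(1 − 0.979²) = 1/√0.04156 = 4.905; τ_2 = 44.50/4.905 = 9.072 ms.
Total proper time: τ_1 + 9.072 = 15.61, so τ_1 = 15.61 − 9.072 = 6.538 ms.
γ_1 = 28.88/6.538 = 4.417; β = √(1 − 1/γ²) = √0.9487.

β = 0.974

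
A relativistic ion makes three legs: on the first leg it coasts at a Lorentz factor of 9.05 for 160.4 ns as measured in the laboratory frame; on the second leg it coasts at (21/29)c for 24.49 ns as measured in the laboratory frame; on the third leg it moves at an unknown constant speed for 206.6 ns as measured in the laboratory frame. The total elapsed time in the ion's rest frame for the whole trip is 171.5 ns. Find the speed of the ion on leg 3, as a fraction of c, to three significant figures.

Leg 1: γ = 9.05; τ_1 = 160.4/9.050 = 17.72 ns.
Leg 2: γ = 1/√(1 − (21/29)²) = 29/20 = 1.450; τ_2 = 24.49/1.450 = 16.89 ns.
Leg 3: speed unknown; τ_3 = 206.6/γ_3.
Total proper time: 17.72 + 16.89 + τ_3 = 171.5, so τ_3 = 171.5 − 34.61 = 136.9 ns.
γ_3 = 206.6/136.9 = 1.509; β = √(1 − 1/γ²) = √0.5610.

β = 0.749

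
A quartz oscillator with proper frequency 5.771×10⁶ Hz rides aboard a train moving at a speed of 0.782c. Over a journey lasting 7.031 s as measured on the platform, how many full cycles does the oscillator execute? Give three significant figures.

N = 2.53×10⁷

γ = 1/√(1 − 0.782²) = 1/√0.3885 = 1.604
The oscillator's own cycle count is N = f × τ where τ is the proper time on the train. τ = Δt/γ = 7.031/1.604 = 4.382 s = 4.382×10⁰ s.
N = 5.771×10⁶ × 4.382×10⁰ = 2.529×10⁷.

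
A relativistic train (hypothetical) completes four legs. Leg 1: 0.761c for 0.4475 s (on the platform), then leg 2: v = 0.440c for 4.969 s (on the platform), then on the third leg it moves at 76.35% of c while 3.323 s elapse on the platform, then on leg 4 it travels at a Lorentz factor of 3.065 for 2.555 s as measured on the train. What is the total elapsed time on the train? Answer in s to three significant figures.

Leg 1: γ = 1/√(1 − 0.761²) = 1/√0.4209 = 1.541; τ_1 = 0.4475/1.541 = 0.2903 s.
Leg 2: γ = 1/√(1 − 0.440²) = 1/√0.8064 = 1.114; τ_2 = 4.969/1.114 = 4.462 s.
Leg 3: β = 0.7635; γ = 1/√(1 − 0.7635²) = 1/√0.4171 = 1.548; τ_3 = 3.323/1.548 = 2.146 s.
Leg 4: 2.555 s is already measured on the train.
Total: 0.2903 + 4.462 + 2.146 + 2.555 s.

τ = 9.45 s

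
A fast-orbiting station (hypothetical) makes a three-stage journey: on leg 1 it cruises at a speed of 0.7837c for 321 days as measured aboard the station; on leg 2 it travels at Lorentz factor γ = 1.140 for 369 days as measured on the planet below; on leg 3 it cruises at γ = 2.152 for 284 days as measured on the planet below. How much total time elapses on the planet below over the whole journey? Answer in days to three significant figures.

Leg 1: γ = 1/√(1 − 0.7837²) = 1/√0.3858 = 1.610; Δt_1 = 1.610 × 321 = 516.8 days.
Leg 2: 369 days is already measured on the planet below.
Leg 3: 284 days is already measured on the planet below.
Total: 516.8 + 369.0 + 284.0 days.

Δt = 1170 days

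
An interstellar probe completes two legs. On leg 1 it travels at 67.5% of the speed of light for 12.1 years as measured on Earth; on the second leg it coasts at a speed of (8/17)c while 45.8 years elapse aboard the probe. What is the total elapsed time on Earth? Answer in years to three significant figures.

Δt = 64.0 years

Leg 1: 12.1 years is already measured on Earth.
Leg 2: γ = 1/√(1 − (8/17)²) = 17/15 ≈ 1.133; Δt_2 = 1.133 × 45.8 = 51.91 years.
Total: 12.10 + 51.91 years.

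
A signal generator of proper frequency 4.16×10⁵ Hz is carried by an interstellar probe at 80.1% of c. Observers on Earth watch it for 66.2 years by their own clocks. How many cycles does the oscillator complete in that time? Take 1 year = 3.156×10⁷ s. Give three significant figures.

β = 0.801; γ = 1/√(1 − 0.801²) = 1/√0.3584 = 1.670
During 66.2 years of lab time, the oscillator's proper time advances by τ = Δt/γ = 66.2/1.670 = 39.63 years = 1.251×10⁹ s.
N = f × τ = 4.16×10⁵ × 1.251×10⁹ = 5.203×10¹⁴.

N = 5.20×10¹⁴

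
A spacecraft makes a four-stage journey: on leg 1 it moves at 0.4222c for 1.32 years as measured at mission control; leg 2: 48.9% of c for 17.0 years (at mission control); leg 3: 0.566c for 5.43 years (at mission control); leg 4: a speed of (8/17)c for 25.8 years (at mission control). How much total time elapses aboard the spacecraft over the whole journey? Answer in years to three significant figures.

τ = 43.3 years

Leg 1: γ = 1/√(1 − 0.4222²) = 1/√0.8217 = 1.103; τ_1 = 1.32/1.103 = 1.197 years.
Leg 2: β = 0.489; γ = 1/√(1 − 0.489²) = 1/√0.7609 = 1.146; τ_2 = 17.0/1.146 = 14.83 years.
Leg 3: γ = 1/√(1 − 0.566²) = 1/√0.6796 = 1.213; τ_3 = 5.43/1.213 = 4.477 years.
Leg 4: γ = 1/√(1 − (8/17)²) = 17/15 ≈ 1.133; τ_4 = 25.8/1.133 = 22.76 years.
Total: 1.197 + 14.83 + 4.477 + 22.76 years.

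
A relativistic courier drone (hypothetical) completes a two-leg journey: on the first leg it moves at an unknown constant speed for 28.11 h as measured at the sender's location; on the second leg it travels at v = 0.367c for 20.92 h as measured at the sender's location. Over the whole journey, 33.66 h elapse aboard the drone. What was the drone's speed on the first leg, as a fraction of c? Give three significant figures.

Leg 1: speed unknown; τ_1 = 28.11/γ_1.
Leg 2: γ = 1/√(1 − 0.367²) = 1/√0.8653 = 1.075; τ_2 = 20.92/1.075 = 19.46 h.
Total proper time: τ_1 + 19.46 = 33.66, so τ_1 = 33.66 − 19.46 = 14.20 h.
γ_1 = 28.11/14.20 = 1.980; β = √(1 − 1/γ²) = √0.7448.

β = 0.863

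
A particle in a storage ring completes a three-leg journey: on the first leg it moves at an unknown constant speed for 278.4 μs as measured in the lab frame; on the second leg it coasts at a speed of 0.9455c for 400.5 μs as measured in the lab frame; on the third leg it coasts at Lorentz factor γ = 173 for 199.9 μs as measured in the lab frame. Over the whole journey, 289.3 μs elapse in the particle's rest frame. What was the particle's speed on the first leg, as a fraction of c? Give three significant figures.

β = 0.824

Leg 1: speed unknown; τ_1 = 278.4/γ_1.
Leg 2: γ = 1/√(1 − 0.9455²) = 1/√0.1060 = 3.071; τ_2 = 400.5/3.071 = 130.4 μs.
Leg 3: γ = 173; τ_3 = 199.9/173.0 = 1.155 μs.
Total proper time: τ_1 + 130.4 + 1.155 = 289.3, so τ_1 = 289.3 − 131.6 = 157.7 μs.
γ_1 = 278.4/157.7 = 1.765; β = √(1 − 1/γ²) = √0.6790.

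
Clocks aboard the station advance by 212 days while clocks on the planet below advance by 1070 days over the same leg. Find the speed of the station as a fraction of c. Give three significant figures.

The proper time is measured aboard the station (both events occur at the station's location); Δt is measured on the planet below. γ = Δt/τ = 1070/212 = 5.047.
β = √(1 − 1/γ²) = √(1 − 0.03926) = √0.9607

β = 0.980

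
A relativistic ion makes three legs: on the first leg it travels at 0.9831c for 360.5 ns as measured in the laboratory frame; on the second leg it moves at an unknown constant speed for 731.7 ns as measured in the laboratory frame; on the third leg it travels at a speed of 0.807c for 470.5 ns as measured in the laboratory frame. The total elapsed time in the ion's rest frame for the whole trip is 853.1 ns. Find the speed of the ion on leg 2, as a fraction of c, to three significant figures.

β = 0.718

Leg 1: γ = 1/√(1 − 0.9831²) = 1/√0.03351 = 5.462; τ_1 = 360.5/5.462 = 66.00 ns.
Leg 2: speed unknown; τ_2 = 731.7/γ_2.
Leg 3: γ = 1/√(1 − 0.807²) = 1/√0.3488 = 1.693; τ_3 = 470.5/1.693 = 277.9 ns.
Total proper time: 66.00 + τ_2 + 277.9 = 853.1, so τ_2 = 853.1 − 343.9 = 509.2 ns.
γ_2 = 731.7/509.2 = 1.437; β = √(1 − 1/γ²) = √0.5156.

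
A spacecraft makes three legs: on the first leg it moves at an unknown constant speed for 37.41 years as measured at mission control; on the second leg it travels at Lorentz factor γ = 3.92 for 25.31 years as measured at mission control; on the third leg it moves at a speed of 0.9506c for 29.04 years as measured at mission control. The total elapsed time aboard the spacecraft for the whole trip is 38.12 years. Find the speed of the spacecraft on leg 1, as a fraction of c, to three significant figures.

Leg 1: speed unknown; τ_1 = 37.41/γ_1.
Leg 2: γ = 3.92; τ_2 = 25.31/3.920 = 6.457 years.
Leg 3: γ = 1/√(1 − 0.9506²) = 1/√0.09636 = 3.221; τ_3 = 29.04/3.221 = 9.015 years.
Total proper time: τ_1 + 6.457 + 9.015 = 38.12, so τ_1 = 38.12 − 15.47 = 22.65 years.
γ_1 = 37.41/22.65 = 1.652; β = √(1 − 1/γ²) = √0.6335.

β = 0.796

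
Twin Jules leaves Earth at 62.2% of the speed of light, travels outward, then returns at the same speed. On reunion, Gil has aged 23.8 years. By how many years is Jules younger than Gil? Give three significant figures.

β = 0.622; γ = 1/√(1 − 0.622²) = 1/√0.6131 = 1.277
Jules's elapsed proper time: τ = 23.8/1.277 = 18.64 years.
Age gap = Δt − τ = 23.8 − 18.64 years.

Δt − τ = 5.16 years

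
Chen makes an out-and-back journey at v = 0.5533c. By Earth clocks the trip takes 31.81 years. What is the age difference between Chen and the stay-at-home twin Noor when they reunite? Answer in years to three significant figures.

γ = 1/√(1 − 0.5533²) = 1/√0.6939 = 1.201
Chen's elapsed proper time: τ = 31.81/1.201 = 26.50 years.
Age gap = Δt − τ = 31.81 − 26.50 years.

Δt − τ = 5.31 years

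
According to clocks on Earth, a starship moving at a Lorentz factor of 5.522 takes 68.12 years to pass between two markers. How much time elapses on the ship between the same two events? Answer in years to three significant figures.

γ = 5.522
The interval measured on Earth is the dilated one; the clock on the ship measures the proper time τ = Δt/γ = 68.12/5.522 years.

τ = 12.3 years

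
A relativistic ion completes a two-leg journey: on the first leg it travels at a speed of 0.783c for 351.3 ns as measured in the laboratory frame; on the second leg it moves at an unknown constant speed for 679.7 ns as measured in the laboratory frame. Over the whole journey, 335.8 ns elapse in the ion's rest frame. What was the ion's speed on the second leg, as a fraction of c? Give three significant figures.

Leg 1: γ = 1/√(1 − 0.783²) = 1/√0.3869 = 1.608; τ_1 = 351.3/1.608 = 218.5 ns.
Leg 2: speed unknown; τ_2 = 679.7/γ_2.
Total proper time: 218.5 + τ_2 = 335.8, so τ_2 = 335.8 − 218.5 = 117.3 ns.
γ_2 = 679.7/117.3 = 5.795; β = √(1 − 1/γ²) = √0.9702.

β = 0.985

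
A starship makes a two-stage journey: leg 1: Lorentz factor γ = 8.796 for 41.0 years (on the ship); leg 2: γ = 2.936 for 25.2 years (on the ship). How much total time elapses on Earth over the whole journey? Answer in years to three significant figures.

Leg 1: γ = 8.796; Δt_1 = 8.796 × 41.0 = 360.6 years.
Leg 2: γ = 2.936; Δt_2 = 2.936 × 25.2 = 73.99 years.
Total: 360.6 + 73.99 years.

Δt = 435 years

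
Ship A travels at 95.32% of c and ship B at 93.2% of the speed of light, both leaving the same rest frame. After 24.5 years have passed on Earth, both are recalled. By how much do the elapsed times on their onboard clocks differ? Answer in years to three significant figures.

A: β = 0.9532; γ = 1/√(1 − 0.9532²) = 1/√0.09141 = 3.308; τ_A = 24.5/3.308 = 7.407 years.
B: β = 0.932; γ = 1/√(1 − 0.932²) = 1/√0.1314 = 2.759; τ_B = 24.5/2.759 = 8.880 years.

|τ_A − τ_B| = 1.47 years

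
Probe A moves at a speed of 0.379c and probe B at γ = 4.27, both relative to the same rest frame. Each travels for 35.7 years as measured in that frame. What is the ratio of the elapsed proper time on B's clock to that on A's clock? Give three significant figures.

τ_B/τ_A = 0.253

A: γ = 1/√(1 − 0.379²) = 1/√0.8564 = 1.081. B: γ = 4.27.
τ_A/τ_B = γ_B/γ_A = 4.270/1.081 = 3.951, so τ_B/τ_A = 0.2531.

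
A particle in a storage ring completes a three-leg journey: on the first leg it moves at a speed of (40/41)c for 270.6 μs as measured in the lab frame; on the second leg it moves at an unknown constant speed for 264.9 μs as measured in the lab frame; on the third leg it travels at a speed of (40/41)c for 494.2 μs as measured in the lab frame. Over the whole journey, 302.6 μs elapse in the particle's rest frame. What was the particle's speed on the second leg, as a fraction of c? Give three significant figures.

Leg 1: γ = 1/√(1 − (40/41)²) = 41/9 ≈ 4.556; τ_1 = 270.6/4.556 = 59.40 μs.
Leg 2: speed unknown; τ_2 = 264.9/γ_2.
Leg 3: γ = 1/√(1 − (40/41)²) = 41/9 ≈ 4.556; τ_3 = 494.2/4.556 = 108.5 μs.
Total proper time: 59.40 + τ_2 + 108.5 = 302.6, so τ_2 = 302.6 − 167.9 = 134.7 μs.
γ_2 = 264.9/134.7 = 1.966; β = √(1 − 1/γ²) = √0.7414.

β = 0.861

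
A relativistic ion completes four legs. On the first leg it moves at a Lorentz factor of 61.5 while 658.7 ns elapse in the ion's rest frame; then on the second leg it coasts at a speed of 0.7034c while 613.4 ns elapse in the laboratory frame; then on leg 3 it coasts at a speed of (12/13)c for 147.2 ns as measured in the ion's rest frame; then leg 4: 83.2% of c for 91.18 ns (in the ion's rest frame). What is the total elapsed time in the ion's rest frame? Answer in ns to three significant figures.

Leg 1: 658.7 ns is already measured in the ion's rest frame.
Leg 2: γ = 1/√(1 − 0.7034²) = 1/√0.5052 = 1.407; τ_2 = 613.4/1.407 = 436.0 ns.
Leg 3: 147.2 ns is already measured in the ion's rest frame.
Leg 4: 91.18 ns is already measured in the ion's rest frame.
Total: 658.7 + 436.0 + 147.2 + 91.18 ns.

τ = 1330 ns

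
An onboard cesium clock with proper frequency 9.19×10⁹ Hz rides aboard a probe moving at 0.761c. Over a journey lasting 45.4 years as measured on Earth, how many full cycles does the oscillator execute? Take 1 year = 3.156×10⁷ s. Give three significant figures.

γ = 1/√(1 − 0.761²) = 1/√0.4209 = 1.541
The oscillator's own cycle count is N = f × τ where τ is the proper time aboard the probe. τ = Δt/γ = 45.4/1.541 = 29.45 years = 9.295×10⁸ s.
N = 9.19×10⁹ × 9.295×10⁸ = 8.543×10¹⁸.

N = 8.54×10¹⁸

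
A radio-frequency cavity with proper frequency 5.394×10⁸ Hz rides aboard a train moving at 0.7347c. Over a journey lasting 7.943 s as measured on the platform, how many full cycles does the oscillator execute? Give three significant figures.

N = 2.91×10⁹

γ = 1/√(1 − 0.7347²) = 1/√0.4602 = 1.474
The oscillator's own cycle count is N = f × τ where τ is the proper time on the train. τ = Δt/γ = 7.943/1.474 = 5.388 s = 5.388×10⁰ s.
N = 5.394×10⁸ × 5.388×10⁰ = 2.907×10⁹.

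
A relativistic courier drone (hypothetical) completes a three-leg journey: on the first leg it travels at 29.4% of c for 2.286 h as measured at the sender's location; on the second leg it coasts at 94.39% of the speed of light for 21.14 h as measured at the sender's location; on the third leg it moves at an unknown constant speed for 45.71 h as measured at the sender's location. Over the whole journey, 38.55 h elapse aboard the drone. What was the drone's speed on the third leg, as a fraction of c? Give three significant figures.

Leg 1: β = 0.294; γ = 1/√(1 − 0.294²) = 1/√0.9136 = 1.046; τ_1 = 2.286/1.046 = 2.185 h.
Leg 2: β = 0.9439; γ = 1/√(1 − 0.9439²) = 1/√0.1091 = 3.028; τ_2 = 21.14/3.028 = 6.981 h.
Leg 3: speed unknown; τ_3 = 45.71/γ_3.
Total proper time: 2.185 + 6.981 + τ_3 = 38.55, so τ_3 = 38.55 − 9.166 = 29.38 h.
γ_3 = 45.71/29.38 = 1.556; β = √(1 − 1/γ²) = √0.5868.

β = 0.766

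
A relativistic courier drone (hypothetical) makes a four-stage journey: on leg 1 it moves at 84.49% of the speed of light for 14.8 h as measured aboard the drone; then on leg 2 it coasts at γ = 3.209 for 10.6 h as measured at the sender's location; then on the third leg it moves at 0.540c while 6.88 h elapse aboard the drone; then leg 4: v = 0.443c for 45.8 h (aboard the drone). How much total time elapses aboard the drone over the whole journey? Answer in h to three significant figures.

τ = 70.8 h

Leg 1: 14.8 h is already measured aboard the drone.
Leg 2: γ = 3.209; τ_2 = 10.6/3.209 = 3.303 h.
Leg 3: 6.88 h is already measured aboard the drone.
Leg 4: 45.8 h is already measured aboard the drone.
Total: 14.80 + 3.303 + 6.880 + 45.80 h.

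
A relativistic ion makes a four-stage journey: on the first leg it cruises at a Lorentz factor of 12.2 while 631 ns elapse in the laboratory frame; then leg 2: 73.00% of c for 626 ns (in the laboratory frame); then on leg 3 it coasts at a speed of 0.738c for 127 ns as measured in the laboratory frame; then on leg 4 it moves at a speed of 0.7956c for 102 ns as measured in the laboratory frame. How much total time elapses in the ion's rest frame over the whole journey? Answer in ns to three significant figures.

τ = 627 ns

Leg 1: γ = 12.2; τ_1 = 631/12.20 = 51.72 ns.
Leg 2: β = 0.7300; γ = 1/√(1 − 0.7300²) = 1/√0.4671 = 1.463; τ_2 = 626/1.463 = 427.8 ns.
Leg 3: γ = 1/√(1 − 0.738²) = 1/√0.4554 = 1.482; τ_3 = 127/1.482 = 85.70 ns.
Leg 4: γ = 1/√(1 − 0.7956²) = 1/√0.3670 = 1.651; τ_4 = 102/1.651 = 61.79 ns.
Total: 51.72 + 427.8 + 85.70 + 61.79 ns.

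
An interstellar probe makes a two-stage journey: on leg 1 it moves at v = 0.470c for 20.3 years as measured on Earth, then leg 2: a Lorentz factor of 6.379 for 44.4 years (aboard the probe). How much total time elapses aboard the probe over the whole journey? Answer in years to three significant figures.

τ = 62.3 years

Leg 1: γ = 1/√(1 − 0.470²) = 1/√0.7791 = 1.133; τ_1 = 20.3/1.133 = 17.92 years.
Leg 2: 44.4 years is already measured aboard the probe.
Total: 17.92 + 44.40 years.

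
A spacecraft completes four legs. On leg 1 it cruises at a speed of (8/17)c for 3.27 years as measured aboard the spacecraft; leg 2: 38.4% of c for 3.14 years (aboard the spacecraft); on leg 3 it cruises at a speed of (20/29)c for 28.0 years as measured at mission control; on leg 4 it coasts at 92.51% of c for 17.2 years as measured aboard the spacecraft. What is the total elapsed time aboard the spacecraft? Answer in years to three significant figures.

Leg 1: 3.27 years is already measured aboard the spacecraft.
Leg 2: 3.14 years is already measured aboard the spacecraft.
Leg 3: γ = 1/√(1 − (20/29)²) = 29/21 ≈ 1.381; τ_3 = 28.0/1.381 = 20.28 years.
Leg 4: 17.2 years is already measured aboard the spacecraft.
Total: 3.270 + 3.140 + 20.28 + 17.20 years.

τ = 43.9 years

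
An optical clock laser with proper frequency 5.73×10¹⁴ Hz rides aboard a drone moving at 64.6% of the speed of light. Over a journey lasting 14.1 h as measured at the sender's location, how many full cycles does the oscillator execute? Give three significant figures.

β = 0.646; γ = 1/√(1 − 0.646²) = 1/√0.5827 = 1.310
The oscillator's own cycle count is N = f × τ where τ is the proper time aboard the drone. τ = Δt/γ = 14.1/1.310 = 10.76 h = 3.875×10⁴ s.
N = 5.73×10¹⁴ × 3.875×10⁴ = 2.220×10¹⁹.

N = 2.22×10¹⁹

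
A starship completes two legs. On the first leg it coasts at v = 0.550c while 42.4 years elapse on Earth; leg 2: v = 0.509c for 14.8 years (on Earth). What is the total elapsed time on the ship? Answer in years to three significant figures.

Leg 1: γ = 1/√(1 − 0.550²) = 1/√0.6975 = 1.197; τ_1 = 42.4/1.197 = 35.41 years.
Leg 2: γ = 1/√(1 − 0.509²) = 1/√0.7409 = 1.162; τ_2 = 14.8/1.162 = 12.74 years.
Total: 35.41 + 12.74 years.

τ = 48.2 years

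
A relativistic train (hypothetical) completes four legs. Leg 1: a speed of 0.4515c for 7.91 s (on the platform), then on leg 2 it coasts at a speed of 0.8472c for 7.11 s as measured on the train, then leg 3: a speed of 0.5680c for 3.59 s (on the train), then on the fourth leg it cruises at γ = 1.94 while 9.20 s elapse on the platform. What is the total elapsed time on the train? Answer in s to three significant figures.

τ = 22.5 s

Leg 1: γ = 1/√(1 − 0.4515²) = 1/√0.7961 = 1.121; τ_1 = 7.91/1.121 = 7.058 s.
Leg 2: 7.11 s is already measured on the train.
Leg 3: 3.59 s is already measured on the train.
Leg 4: γ = 1.94; τ_4 = 9.20/1.940 = 4.742 s.
Total: 7.058 + 7.110 + 3.590 + 4.742 s.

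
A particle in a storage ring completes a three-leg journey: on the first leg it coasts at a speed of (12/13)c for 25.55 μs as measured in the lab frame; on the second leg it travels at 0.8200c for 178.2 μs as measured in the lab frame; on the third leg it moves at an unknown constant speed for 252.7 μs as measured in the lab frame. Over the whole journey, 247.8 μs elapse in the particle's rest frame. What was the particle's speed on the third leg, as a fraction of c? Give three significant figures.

Leg 1: γ = 1/√(1 − (12/13)²) = 13/5 = 2.600; τ_1 = 25.55/2.600 = 9.827 μs.
Leg 2: γ = 1/√(1 − 0.8200²) = 1/√0.3276 = 1.747; τ_2 = 178.2/1.747 = 102.0 μs.
Leg 3: speed unknown; τ_3 = 252.7/γ_3.
Total proper time: 9.827 + 102.0 + τ_3 = 247.8, so τ_3 = 247.8 − 111.8 = 136.0 μs.
γ_3 = 252.7/136.0 = 1.858; β = √(1 − 1/γ²) = √0.7104.

β = 0.843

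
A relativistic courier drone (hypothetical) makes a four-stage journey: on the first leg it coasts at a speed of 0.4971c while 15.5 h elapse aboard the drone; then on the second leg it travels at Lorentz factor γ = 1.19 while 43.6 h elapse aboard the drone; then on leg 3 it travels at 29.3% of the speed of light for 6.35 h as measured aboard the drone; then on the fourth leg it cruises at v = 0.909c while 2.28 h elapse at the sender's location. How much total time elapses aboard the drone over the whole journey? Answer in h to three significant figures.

Leg 1: 15.5 h is already measured aboard the drone.
Leg 2: 43.6 h is already measured aboard the drone.
Leg 3: 6.35 h is already measured aboard the drone.
Leg 4: γ = 1/√(1 − 0.909²) = 1/√0.1737 = 2.399; τ_4 = 2.28/2.399 = 0.9503 h.
Total: 15.50 + 43.60 + 6.350 + 0.9503 h.

τ = 66.4 h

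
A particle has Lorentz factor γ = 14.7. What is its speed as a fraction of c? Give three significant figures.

β = 0.998

β = √(1 − 1/γ²) = √(1 − 1/14.7²) = √(1 − 0.004628) = √0.9954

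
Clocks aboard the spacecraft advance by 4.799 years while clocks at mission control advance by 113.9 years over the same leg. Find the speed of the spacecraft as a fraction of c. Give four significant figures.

β = 0.9991

The proper time is measured aboard the spacecraft (both events occur at the spacecraft's location); Δt is measured at mission control. γ = Δt/τ = 113.9/4.799 = 23.73.
β = √(1 − 1/γ²) = √(1 − 0.001775) = √0.9982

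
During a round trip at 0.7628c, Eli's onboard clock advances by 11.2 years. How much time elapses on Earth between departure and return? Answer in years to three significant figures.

γ = 1/√(1 − 0.7628²) = 1/√0.4181 = 1.546
Earth-frame duration is the dilated interval: Δt = γτ = 1.546 × 11.2 years.

Δt = 17.3 years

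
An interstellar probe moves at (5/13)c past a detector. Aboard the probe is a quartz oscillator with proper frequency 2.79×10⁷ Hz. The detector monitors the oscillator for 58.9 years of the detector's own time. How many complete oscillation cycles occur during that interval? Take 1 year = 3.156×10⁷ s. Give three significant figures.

N = 4.79×10¹⁶

γ = 1/√(1 − (5/13)²) = 13/12 ≈ 1.083
During 58.9 years of lab time, the oscillator's proper time advances by τ = Δt/γ = 58.9/1.083 = 54.37 years = 1.716×10⁹ s.
N = f × τ = 2.79×10⁷ × 1.716×10⁹ = 4.787×10¹⁶.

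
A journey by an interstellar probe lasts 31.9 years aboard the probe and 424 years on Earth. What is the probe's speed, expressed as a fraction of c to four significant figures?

The proper time is measured aboard the probe (both events occur at the probe's location); Δt is measured on Earth. γ = Δt/τ = 424/31.9 = 13.29.
β = √(1 − 1/γ²) = √(1 − 0.005660) = √0.9943

v = 0.9972c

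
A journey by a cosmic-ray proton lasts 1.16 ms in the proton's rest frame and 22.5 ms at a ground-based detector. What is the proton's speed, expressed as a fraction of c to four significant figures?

The proper time is measured in the proton's rest frame (both events occur at the proton's location); Δt is measured at a ground-based detector. γ = Δt/τ = 22.5/1.16 = 19.40.
β = √(1 − 1/γ²) = √(1 − 0.002658) = √0.9973

v = 0.9987c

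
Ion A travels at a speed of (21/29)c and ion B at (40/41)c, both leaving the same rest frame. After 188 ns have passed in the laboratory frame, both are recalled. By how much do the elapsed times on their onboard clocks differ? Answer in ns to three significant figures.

|τ_A − τ_B| = 88.4 ns

A: γ = 1/√(1 − (21/29)²) = 29/20 = 1.450; τ_A = 188/1.450 = 129.7 ns.
B: γ = 1/√(1 − (40/41)²) = 41/9 ≈ 4.556; τ_B = 188/4.556 = 41.27 ns.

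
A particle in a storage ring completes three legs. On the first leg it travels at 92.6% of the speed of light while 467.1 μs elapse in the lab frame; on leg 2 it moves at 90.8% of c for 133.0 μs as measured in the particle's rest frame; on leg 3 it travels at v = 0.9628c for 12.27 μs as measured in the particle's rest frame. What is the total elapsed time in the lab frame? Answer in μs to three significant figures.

Leg 1: 467.1 μs is already measured in the lab frame.
Leg 2: β = 0.908; γ = 1/√(1 − 0.908²) = 1/√0.1755 = 2.387; Δt_2 = 2.387 × 133.0 = 317.4 μs.
Leg 3: γ = 1/√(1 − 0.9628²) = 1/√0.07302 = 3.701; Δt_3 = 3.701 × 12.27 = 45.41 μs.
Total: 467.1 + 317.4 + 45.41 μs.

Δt = 830 μs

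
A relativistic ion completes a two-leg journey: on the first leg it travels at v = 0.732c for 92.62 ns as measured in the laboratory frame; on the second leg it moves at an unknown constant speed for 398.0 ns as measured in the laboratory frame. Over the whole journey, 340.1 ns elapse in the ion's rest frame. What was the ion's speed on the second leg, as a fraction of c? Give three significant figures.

Leg 1: γ = 1/√(1 − 0.732²) = 1/√0.4642 = 1.468; τ_1 = 92.62/1.468 = 63.10 ns.
Leg 2: speed unknown; τ_2 = 398.0/γ_2.
Total proper time: 63.10 + τ_2 = 340.1, so τ_2 = 340.1 − 63.10 = 277.0 ns.
γ_2 = 398.0/277.0 = 1.437; β = √(1 − 1/γ²) = √0.5156.

β = 0.718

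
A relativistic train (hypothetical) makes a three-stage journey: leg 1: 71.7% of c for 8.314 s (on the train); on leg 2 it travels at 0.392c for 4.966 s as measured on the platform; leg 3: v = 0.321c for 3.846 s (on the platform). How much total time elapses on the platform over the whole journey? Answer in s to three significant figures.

Δt = 20.7 s

Leg 1: β = 0.717; γ = 1/√(1 − 0.717²) = 1/√0.4859 = 1.435; Δt_1 = 1.435 × 8.314 = 11.93 s.
Leg 2: 4.966 s is already measured on the platform.
Leg 3: 3.846 s is already measured on the platform.
Total: 11.93 + 4.966 + 3.846 s.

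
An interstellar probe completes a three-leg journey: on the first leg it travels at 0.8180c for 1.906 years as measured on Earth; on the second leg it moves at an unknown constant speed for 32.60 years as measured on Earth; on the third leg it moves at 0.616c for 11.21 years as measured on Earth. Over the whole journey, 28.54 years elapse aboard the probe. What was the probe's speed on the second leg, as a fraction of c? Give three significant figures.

Leg 1: γ = 1/√(1 − 0.8180²) = 1/√0.3309 = 1.738; τ_1 = 1.906/1.738 = 1.096 years.
Leg 2: speed unknown; τ_2 = 32.60/γ_2.
Leg 3: γ = 1/√(1 − 0.616²) = 1/√0.6205 = 1.269; τ_3 = 11.21/1.269 = 8.831 years.
Total proper time: 1.096 + τ_2 + 8.831 = 28.54, so τ_2 = 28.54 − 9.927 = 18.61 years.
γ_2 = 32.60/18.61 = 1.751; β = √(1 − 1/γ²) = √0.6740.

β = 0.821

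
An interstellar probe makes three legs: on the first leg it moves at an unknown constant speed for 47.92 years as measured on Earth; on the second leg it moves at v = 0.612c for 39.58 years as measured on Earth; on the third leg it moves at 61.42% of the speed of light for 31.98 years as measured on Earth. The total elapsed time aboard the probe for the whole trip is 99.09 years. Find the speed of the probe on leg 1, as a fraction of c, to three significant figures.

Leg 1: speed unknown; τ_1 = 47.92/γ_1.
Leg 2: γ = 1/√(1 − 0.612²) = 1/√0.6255 = 1.264; τ_2 = 39.58/1.264 = 31.30 years.
Leg 3: β = 0.6142; γ = 1/√(1 − 0.6142²) = 1/√0.6228 = 1.267; τ_3 = 31.98/1.267 = 25.24 years.
Total proper time: τ_1 + 31.30 + 25.24 = 99.09, so τ_1 = 99.09 − 56.54 = 42.55 years.
γ_1 = 47.92/42.55 = 1.126; β = √(1 − 1/γ²) = √0.2115.

β = 0.460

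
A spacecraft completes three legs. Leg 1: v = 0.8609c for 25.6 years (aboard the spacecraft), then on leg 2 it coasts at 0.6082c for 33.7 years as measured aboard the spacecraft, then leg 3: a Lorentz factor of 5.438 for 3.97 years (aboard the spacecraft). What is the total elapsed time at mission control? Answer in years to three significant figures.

Δt = 114 years

Leg 1: γ = 1/√(1 − 0.8609²) = 1/√0.2589 = 1.966; Δt_1 = 1.966 × 25.6 = 50.32 years.
Leg 2: γ = 1/√(1 − 0.6082²) = 1/√0.6301 = 1.260; Δt_2 = 1.260 × 33.7 = 42.45 years.
Leg 3: γ = 5.438; Δt_3 = 5.438 × 3.97 = 21.59 years.
Total: 50.32 + 42.45 + 21.59 years.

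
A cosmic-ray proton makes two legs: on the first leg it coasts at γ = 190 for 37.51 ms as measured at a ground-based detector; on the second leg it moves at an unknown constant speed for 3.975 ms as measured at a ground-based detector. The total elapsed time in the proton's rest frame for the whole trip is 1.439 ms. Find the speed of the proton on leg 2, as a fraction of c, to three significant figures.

Leg 1: γ = 190; τ_1 = 37.51/190.0 = 0.1974 ms.
Leg 2: speed unknown; τ_2 = 3.975/γ_2.
Total proper time: 0.1974 + τ_2 = 1.439, so τ_2 = 1.439 − 0.1974 = 1.242 ms.
γ_2 = 3.975/1.242 = 3.202; β = √(1 − 1/γ²) = √0.9024.

β = 0.950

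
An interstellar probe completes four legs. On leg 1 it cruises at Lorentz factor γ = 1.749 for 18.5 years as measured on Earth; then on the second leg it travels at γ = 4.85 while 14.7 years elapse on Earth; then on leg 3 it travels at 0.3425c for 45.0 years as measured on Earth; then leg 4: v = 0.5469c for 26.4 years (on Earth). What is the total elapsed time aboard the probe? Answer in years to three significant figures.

Leg 1: γ = 1.749; τ_1 = 18.5/1.749 = 10.58 years.
Leg 2: γ = 4.85; τ_2 = 14.7/4.850 = 3.031 years.
Leg 3: γ = 1/√(1 − 0.3425²) = 1/√0.8827 = 1.064; τ_3 = 45.0/1.064 = 42.28 years.
Leg 4: γ = 1/√(1 − 0.5469²) = 1/√0.7009 = 1.194; τ_4 = 26.4/1.194 = 22.10 years.
Total: 10.58 + 3.031 + 42.28 + 22.10 years.

τ = 78.0 years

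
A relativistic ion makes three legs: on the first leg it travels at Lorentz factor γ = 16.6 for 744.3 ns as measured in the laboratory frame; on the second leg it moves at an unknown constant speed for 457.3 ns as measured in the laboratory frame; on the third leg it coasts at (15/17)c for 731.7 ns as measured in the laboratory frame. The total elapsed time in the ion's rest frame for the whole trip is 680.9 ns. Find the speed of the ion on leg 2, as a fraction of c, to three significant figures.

β = 0.770

Leg 1: γ = 16.6; τ_1 = 744.3/16.60 = 44.84 ns.
Leg 2: speed unknown; τ_2 = 457.3/γ_2.
Leg 3: γ = 1/√(1 − (15/17)²) = 17/8 = 2.125; τ_3 = 731.7/2.125 = 344.3 ns.
Total proper time: 44.84 + τ_2 + 344.3 = 680.9, so τ_2 = 680.9 − 389.2 = 291.7 ns.
γ_2 = 457.3/291.7 = 1.568; β = √(1 − 1/γ²) = √0.5930.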